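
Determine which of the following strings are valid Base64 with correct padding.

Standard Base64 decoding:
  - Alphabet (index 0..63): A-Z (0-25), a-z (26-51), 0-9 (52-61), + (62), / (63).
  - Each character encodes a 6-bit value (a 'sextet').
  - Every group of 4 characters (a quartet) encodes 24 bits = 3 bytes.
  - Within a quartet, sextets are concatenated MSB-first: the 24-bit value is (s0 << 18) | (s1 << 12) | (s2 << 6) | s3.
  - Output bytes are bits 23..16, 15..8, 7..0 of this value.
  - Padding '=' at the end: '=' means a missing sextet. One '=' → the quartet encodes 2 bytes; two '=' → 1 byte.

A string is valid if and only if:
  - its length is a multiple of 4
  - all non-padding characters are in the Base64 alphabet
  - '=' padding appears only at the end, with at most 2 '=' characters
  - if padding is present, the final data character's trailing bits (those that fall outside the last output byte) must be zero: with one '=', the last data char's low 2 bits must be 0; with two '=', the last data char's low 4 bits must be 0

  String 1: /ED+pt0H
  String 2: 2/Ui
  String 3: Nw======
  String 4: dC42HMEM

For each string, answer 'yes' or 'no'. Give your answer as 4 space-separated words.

String 1: '/ED+pt0H' → valid
String 2: '2/Ui' → valid
String 3: 'Nw======' → invalid (6 pad chars (max 2))
String 4: 'dC42HMEM' → valid

Answer: yes yes no yes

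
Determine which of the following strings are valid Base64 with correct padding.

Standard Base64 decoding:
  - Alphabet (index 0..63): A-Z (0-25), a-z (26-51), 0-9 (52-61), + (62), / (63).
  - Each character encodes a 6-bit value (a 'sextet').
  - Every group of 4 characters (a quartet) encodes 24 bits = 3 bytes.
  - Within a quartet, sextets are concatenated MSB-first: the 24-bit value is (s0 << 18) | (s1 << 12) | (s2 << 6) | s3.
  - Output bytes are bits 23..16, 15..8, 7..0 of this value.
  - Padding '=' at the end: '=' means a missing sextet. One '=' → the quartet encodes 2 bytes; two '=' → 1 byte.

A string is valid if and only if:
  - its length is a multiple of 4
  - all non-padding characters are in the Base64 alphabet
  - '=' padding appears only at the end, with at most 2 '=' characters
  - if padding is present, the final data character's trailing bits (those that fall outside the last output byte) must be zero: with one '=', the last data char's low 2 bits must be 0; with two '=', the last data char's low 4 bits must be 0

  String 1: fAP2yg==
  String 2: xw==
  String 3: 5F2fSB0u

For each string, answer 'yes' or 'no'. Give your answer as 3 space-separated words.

Answer: yes yes yes

Derivation:
String 1: 'fAP2yg==' → valid
String 2: 'xw==' → valid
String 3: '5F2fSB0u' → valid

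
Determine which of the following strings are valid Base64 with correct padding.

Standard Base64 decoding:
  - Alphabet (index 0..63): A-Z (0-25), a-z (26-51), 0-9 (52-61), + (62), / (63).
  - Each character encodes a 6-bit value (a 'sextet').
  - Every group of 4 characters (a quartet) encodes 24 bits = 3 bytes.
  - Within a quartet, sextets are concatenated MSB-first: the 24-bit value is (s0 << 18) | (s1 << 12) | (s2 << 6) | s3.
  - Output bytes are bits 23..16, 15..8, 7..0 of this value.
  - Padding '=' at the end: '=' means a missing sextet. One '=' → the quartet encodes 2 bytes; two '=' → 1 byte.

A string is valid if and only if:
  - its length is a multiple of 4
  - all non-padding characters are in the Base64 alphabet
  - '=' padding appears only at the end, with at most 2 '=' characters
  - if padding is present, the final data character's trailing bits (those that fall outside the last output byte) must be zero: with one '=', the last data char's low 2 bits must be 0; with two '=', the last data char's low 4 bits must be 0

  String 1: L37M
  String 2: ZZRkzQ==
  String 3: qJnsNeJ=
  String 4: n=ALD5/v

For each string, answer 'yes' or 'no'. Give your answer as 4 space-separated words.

String 1: 'L37M' → valid
String 2: 'ZZRkzQ==' → valid
String 3: 'qJnsNeJ=' → invalid (bad trailing bits)
String 4: 'n=ALD5/v' → invalid (bad char(s): ['=']; '=' in middle)

Answer: yes yes no no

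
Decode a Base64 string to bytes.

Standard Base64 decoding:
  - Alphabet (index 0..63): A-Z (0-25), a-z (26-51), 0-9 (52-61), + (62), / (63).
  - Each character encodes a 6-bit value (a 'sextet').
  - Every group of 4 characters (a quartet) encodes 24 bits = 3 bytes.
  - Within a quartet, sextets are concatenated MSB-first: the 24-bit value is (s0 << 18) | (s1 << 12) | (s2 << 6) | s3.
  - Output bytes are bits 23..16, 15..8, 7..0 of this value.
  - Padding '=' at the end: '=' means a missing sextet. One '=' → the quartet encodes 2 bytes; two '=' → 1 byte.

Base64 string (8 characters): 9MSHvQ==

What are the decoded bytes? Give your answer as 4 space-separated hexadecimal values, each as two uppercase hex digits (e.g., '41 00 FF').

After char 0 ('9'=61): chars_in_quartet=1 acc=0x3D bytes_emitted=0
After char 1 ('M'=12): chars_in_quartet=2 acc=0xF4C bytes_emitted=0
After char 2 ('S'=18): chars_in_quartet=3 acc=0x3D312 bytes_emitted=0
After char 3 ('H'=7): chars_in_quartet=4 acc=0xF4C487 -> emit F4 C4 87, reset; bytes_emitted=3
After char 4 ('v'=47): chars_in_quartet=1 acc=0x2F bytes_emitted=3
After char 5 ('Q'=16): chars_in_quartet=2 acc=0xBD0 bytes_emitted=3
Padding '==': partial quartet acc=0xBD0 -> emit BD; bytes_emitted=4

Answer: F4 C4 87 BD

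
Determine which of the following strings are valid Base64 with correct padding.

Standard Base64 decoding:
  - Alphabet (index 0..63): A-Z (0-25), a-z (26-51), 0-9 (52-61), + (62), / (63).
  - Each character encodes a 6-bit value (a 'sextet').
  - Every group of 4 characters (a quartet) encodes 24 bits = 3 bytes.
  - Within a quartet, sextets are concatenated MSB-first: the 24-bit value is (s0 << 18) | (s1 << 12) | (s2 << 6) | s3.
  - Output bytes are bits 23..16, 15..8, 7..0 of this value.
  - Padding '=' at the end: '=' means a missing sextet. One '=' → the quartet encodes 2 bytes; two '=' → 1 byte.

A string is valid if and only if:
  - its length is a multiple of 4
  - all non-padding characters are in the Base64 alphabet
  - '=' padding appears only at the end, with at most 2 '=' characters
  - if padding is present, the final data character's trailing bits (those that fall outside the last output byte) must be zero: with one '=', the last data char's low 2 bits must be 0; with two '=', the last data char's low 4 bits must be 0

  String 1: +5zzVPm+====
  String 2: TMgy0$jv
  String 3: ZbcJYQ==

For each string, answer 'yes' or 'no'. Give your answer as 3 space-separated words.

String 1: '+5zzVPm+====' → invalid (4 pad chars (max 2))
String 2: 'TMgy0$jv' → invalid (bad char(s): ['$'])
String 3: 'ZbcJYQ==' → valid

Answer: no no yes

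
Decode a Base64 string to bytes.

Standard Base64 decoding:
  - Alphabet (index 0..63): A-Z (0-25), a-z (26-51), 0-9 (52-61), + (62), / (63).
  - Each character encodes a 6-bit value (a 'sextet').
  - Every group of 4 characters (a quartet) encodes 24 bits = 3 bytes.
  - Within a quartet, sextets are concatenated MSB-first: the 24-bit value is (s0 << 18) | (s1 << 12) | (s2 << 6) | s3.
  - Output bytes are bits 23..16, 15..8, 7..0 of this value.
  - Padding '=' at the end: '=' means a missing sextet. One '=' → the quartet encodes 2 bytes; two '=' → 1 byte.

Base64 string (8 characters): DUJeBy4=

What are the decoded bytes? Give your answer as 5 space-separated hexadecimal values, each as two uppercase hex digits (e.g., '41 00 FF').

Answer: 0D 42 5E 07 2E

Derivation:
After char 0 ('D'=3): chars_in_quartet=1 acc=0x3 bytes_emitted=0
After char 1 ('U'=20): chars_in_quartet=2 acc=0xD4 bytes_emitted=0
After char 2 ('J'=9): chars_in_quartet=3 acc=0x3509 bytes_emitted=0
After char 3 ('e'=30): chars_in_quartet=4 acc=0xD425E -> emit 0D 42 5E, reset; bytes_emitted=3
After char 4 ('B'=1): chars_in_quartet=1 acc=0x1 bytes_emitted=3
After char 5 ('y'=50): chars_in_quartet=2 acc=0x72 bytes_emitted=3
After char 6 ('4'=56): chars_in_quartet=3 acc=0x1CB8 bytes_emitted=3
Padding '=': partial quartet acc=0x1CB8 -> emit 07 2E; bytes_emitted=5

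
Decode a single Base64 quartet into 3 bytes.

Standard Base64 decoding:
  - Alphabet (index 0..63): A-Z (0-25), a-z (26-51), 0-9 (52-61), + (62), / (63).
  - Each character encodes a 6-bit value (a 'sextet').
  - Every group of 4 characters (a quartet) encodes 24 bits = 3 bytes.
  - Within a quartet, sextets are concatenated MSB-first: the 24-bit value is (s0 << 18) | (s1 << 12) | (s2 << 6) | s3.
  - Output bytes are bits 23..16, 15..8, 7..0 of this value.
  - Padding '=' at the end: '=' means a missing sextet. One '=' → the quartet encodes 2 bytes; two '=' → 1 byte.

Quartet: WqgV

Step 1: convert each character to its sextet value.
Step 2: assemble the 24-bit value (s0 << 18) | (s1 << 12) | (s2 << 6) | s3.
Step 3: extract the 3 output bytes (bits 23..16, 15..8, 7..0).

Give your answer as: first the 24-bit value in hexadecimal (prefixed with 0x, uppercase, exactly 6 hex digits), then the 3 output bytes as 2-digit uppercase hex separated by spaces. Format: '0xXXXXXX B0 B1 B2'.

Answer: 0x5AA815 5A A8 15

Derivation:
Sextets: W=22, q=42, g=32, V=21
24-bit: (22<<18) | (42<<12) | (32<<6) | 21
      = 0x580000 | 0x02A000 | 0x000800 | 0x000015
      = 0x5AA815
Bytes: (v>>16)&0xFF=5A, (v>>8)&0xFF=A8, v&0xFF=15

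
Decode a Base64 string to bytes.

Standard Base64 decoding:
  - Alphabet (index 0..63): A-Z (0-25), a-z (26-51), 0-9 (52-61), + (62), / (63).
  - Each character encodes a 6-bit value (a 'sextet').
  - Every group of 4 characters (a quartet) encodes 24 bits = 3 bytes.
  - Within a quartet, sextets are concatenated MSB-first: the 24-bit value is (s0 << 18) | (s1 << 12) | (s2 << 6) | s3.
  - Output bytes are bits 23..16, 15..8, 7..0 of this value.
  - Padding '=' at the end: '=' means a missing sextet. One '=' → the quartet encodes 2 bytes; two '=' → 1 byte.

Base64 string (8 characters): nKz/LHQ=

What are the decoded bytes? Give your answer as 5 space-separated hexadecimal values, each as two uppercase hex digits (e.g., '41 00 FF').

Answer: 9C AC FF 2C 74

Derivation:
After char 0 ('n'=39): chars_in_quartet=1 acc=0x27 bytes_emitted=0
After char 1 ('K'=10): chars_in_quartet=2 acc=0x9CA bytes_emitted=0
After char 2 ('z'=51): chars_in_quartet=3 acc=0x272B3 bytes_emitted=0
After char 3 ('/'=63): chars_in_quartet=4 acc=0x9CACFF -> emit 9C AC FF, reset; bytes_emitted=3
After char 4 ('L'=11): chars_in_quartet=1 acc=0xB bytes_emitted=3
After char 5 ('H'=7): chars_in_quartet=2 acc=0x2C7 bytes_emitted=3
After char 6 ('Q'=16): chars_in_quartet=3 acc=0xB1D0 bytes_emitted=3
Padding '=': partial quartet acc=0xB1D0 -> emit 2C 74; bytes_emitted=5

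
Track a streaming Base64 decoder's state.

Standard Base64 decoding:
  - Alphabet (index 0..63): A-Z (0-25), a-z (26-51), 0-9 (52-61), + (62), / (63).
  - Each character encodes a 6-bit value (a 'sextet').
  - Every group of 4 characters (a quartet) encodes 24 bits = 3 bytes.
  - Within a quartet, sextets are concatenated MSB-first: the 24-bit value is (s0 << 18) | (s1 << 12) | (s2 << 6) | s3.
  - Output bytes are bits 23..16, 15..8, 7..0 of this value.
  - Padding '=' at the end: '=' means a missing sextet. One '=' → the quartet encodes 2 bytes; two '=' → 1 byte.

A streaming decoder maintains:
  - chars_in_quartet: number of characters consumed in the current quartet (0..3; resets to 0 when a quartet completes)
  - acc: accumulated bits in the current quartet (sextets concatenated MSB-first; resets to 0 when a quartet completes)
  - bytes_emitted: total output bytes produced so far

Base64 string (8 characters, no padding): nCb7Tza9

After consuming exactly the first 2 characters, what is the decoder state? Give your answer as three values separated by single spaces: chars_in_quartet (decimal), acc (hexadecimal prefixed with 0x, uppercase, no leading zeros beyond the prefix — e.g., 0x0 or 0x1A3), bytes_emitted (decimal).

After char 0 ('n'=39): chars_in_quartet=1 acc=0x27 bytes_emitted=0
After char 1 ('C'=2): chars_in_quartet=2 acc=0x9C2 bytes_emitted=0

Answer: 2 0x9C2 0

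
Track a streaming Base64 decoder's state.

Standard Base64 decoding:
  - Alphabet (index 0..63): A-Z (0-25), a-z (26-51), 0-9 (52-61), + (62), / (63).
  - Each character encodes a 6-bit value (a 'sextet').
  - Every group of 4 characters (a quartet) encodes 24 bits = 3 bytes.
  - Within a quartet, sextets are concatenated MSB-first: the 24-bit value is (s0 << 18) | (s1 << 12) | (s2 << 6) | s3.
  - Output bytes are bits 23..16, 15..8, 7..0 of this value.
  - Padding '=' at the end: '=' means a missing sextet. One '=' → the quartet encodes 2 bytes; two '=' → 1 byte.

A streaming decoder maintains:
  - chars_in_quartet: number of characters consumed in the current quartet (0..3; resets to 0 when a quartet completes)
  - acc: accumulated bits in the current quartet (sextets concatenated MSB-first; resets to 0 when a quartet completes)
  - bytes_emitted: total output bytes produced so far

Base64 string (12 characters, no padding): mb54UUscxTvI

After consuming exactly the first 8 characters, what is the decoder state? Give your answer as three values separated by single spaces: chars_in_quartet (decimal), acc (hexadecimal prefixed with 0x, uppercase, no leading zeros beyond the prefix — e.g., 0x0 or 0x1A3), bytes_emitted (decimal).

Answer: 0 0x0 6

Derivation:
After char 0 ('m'=38): chars_in_quartet=1 acc=0x26 bytes_emitted=0
After char 1 ('b'=27): chars_in_quartet=2 acc=0x99B bytes_emitted=0
After char 2 ('5'=57): chars_in_quartet=3 acc=0x266F9 bytes_emitted=0
After char 3 ('4'=56): chars_in_quartet=4 acc=0x99BE78 -> emit 99 BE 78, reset; bytes_emitted=3
After char 4 ('U'=20): chars_in_quartet=1 acc=0x14 bytes_emitted=3
After char 5 ('U'=20): chars_in_quartet=2 acc=0x514 bytes_emitted=3
After char 6 ('s'=44): chars_in_quartet=3 acc=0x1452C bytes_emitted=3
After char 7 ('c'=28): chars_in_quartet=4 acc=0x514B1C -> emit 51 4B 1C, reset; bytes_emitted=6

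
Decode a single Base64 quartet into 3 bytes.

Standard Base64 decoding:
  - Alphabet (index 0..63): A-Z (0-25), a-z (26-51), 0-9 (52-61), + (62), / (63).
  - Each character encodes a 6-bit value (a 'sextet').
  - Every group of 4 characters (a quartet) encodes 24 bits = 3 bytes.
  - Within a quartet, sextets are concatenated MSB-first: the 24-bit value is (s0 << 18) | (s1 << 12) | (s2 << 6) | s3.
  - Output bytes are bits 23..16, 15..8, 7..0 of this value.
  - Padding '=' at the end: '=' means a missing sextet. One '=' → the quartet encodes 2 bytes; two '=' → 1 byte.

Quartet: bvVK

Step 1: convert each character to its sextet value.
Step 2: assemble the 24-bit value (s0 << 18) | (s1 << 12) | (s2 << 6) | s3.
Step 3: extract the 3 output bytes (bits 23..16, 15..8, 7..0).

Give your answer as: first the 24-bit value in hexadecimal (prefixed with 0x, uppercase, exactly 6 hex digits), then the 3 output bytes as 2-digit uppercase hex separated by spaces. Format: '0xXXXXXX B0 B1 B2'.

Answer: 0x6EF54A 6E F5 4A

Derivation:
Sextets: b=27, v=47, V=21, K=10
24-bit: (27<<18) | (47<<12) | (21<<6) | 10
      = 0x6C0000 | 0x02F000 | 0x000540 | 0x00000A
      = 0x6EF54A
Bytes: (v>>16)&0xFF=6E, (v>>8)&0xFF=F5, v&0xFF=4A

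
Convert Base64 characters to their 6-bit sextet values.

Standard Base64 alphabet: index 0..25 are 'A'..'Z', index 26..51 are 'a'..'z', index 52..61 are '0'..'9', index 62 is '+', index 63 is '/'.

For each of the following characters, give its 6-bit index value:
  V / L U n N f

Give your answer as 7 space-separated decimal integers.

Answer: 21 63 11 20 39 13 31

Derivation:
'V': A..Z range, ord('V') − ord('A') = 21
'/': index 63
'L': A..Z range, ord('L') − ord('A') = 11
'U': A..Z range, ord('U') − ord('A') = 20
'n': a..z range, 26 + ord('n') − ord('a') = 39
'N': A..Z range, ord('N') − ord('A') = 13
'f': a..z range, 26 + ord('f') − ord('a') = 31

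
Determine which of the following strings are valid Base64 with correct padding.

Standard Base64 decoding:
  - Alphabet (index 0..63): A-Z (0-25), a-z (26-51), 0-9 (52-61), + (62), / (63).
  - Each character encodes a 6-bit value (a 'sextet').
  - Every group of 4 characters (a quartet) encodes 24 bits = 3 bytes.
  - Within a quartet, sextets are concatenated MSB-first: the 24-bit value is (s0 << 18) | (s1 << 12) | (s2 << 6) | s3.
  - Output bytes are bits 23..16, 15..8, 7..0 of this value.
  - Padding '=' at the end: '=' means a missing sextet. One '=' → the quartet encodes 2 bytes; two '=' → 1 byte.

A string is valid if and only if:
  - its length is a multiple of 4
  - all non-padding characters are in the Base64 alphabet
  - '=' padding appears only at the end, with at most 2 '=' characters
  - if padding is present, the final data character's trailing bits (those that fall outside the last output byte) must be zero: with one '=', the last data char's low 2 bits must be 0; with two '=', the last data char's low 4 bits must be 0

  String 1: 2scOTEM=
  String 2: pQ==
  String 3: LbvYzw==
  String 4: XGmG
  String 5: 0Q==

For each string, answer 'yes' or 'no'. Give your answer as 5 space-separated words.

String 1: '2scOTEM=' → valid
String 2: 'pQ==' → valid
String 3: 'LbvYzw==' → valid
String 4: 'XGmG' → valid
String 5: '0Q==' → valid

Answer: yes yes yes yes yes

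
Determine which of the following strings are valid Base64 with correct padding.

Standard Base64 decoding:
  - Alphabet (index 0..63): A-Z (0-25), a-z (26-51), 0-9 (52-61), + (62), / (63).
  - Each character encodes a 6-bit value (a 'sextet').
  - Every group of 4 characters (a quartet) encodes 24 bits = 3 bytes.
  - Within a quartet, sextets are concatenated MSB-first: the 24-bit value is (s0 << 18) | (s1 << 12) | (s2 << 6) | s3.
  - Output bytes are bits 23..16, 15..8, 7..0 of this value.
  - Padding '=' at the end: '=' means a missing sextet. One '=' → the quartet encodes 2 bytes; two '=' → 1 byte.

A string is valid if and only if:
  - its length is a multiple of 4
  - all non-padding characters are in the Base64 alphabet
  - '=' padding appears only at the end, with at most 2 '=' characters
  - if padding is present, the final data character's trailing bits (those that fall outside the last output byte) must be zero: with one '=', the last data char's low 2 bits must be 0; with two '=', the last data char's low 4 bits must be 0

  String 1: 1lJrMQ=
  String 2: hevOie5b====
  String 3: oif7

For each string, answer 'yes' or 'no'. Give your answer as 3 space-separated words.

String 1: '1lJrMQ=' → invalid (len=7 not mult of 4)
String 2: 'hevOie5b====' → invalid (4 pad chars (max 2))
String 3: 'oif7' → valid

Answer: no no yes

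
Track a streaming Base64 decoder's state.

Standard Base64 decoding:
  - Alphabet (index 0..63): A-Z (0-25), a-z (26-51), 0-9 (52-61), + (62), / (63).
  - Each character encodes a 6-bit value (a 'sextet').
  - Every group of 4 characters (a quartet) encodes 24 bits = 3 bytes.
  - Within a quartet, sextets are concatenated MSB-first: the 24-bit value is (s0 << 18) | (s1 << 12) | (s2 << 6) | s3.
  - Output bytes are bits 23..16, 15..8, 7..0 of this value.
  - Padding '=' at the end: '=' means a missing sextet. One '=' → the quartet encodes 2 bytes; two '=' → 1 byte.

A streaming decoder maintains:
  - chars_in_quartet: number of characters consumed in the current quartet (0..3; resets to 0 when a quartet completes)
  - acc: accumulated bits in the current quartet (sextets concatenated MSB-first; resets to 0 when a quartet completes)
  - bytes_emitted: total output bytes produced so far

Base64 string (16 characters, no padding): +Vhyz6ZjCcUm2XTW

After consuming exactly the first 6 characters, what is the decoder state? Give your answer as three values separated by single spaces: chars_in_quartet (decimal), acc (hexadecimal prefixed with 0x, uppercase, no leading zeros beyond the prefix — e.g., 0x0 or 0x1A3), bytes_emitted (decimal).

After char 0 ('+'=62): chars_in_quartet=1 acc=0x3E bytes_emitted=0
After char 1 ('V'=21): chars_in_quartet=2 acc=0xF95 bytes_emitted=0
After char 2 ('h'=33): chars_in_quartet=3 acc=0x3E561 bytes_emitted=0
After char 3 ('y'=50): chars_in_quartet=4 acc=0xF95872 -> emit F9 58 72, reset; bytes_emitted=3
After char 4 ('z'=51): chars_in_quartet=1 acc=0x33 bytes_emitted=3
After char 5 ('6'=58): chars_in_quartet=2 acc=0xCFA bytes_emitted=3

Answer: 2 0xCFA 3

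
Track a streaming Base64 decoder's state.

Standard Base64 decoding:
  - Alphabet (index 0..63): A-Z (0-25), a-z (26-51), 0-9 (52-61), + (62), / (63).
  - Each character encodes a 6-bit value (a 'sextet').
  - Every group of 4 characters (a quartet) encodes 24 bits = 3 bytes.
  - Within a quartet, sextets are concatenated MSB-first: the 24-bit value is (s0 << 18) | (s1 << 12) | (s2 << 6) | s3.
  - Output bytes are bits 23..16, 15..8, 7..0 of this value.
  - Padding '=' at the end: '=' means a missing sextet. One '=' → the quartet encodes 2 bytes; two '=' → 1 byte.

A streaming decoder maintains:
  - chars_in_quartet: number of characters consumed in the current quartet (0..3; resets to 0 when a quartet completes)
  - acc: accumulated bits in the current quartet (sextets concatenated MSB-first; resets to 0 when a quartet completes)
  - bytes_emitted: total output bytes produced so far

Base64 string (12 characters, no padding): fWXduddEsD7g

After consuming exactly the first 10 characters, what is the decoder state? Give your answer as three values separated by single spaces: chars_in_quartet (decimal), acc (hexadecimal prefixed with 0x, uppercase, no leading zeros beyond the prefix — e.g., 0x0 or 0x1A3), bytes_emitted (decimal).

Answer: 2 0xB03 6

Derivation:
After char 0 ('f'=31): chars_in_quartet=1 acc=0x1F bytes_emitted=0
After char 1 ('W'=22): chars_in_quartet=2 acc=0x7D6 bytes_emitted=0
After char 2 ('X'=23): chars_in_quartet=3 acc=0x1F597 bytes_emitted=0
After char 3 ('d'=29): chars_in_quartet=4 acc=0x7D65DD -> emit 7D 65 DD, reset; bytes_emitted=3
After char 4 ('u'=46): chars_in_quartet=1 acc=0x2E bytes_emitted=3
After char 5 ('d'=29): chars_in_quartet=2 acc=0xB9D bytes_emitted=3
After char 6 ('d'=29): chars_in_quartet=3 acc=0x2E75D bytes_emitted=3
After char 7 ('E'=4): chars_in_quartet=4 acc=0xB9D744 -> emit B9 D7 44, reset; bytes_emitted=6
After char 8 ('s'=44): chars_in_quartet=1 acc=0x2C bytes_emitted=6
After char 9 ('D'=3): chars_in_quartet=2 acc=0xB03 bytes_emitted=6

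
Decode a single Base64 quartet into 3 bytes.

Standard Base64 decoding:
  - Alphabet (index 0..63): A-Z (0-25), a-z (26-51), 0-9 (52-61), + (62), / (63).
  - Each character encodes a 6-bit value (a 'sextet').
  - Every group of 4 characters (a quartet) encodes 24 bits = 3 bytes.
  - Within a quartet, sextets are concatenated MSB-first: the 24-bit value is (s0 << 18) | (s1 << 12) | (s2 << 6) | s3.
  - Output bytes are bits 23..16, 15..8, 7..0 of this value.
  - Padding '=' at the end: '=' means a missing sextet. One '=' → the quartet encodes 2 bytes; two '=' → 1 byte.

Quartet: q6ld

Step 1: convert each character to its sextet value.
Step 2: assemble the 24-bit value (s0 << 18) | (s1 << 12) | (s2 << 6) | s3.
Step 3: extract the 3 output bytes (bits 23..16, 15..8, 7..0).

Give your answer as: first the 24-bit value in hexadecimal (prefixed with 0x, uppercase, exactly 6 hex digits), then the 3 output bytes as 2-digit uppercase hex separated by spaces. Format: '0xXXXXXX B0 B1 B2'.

Sextets: q=42, 6=58, l=37, d=29
24-bit: (42<<18) | (58<<12) | (37<<6) | 29
      = 0xA80000 | 0x03A000 | 0x000940 | 0x00001D
      = 0xABA95D
Bytes: (v>>16)&0xFF=AB, (v>>8)&0xFF=A9, v&0xFF=5D

Answer: 0xABA95D AB A9 5D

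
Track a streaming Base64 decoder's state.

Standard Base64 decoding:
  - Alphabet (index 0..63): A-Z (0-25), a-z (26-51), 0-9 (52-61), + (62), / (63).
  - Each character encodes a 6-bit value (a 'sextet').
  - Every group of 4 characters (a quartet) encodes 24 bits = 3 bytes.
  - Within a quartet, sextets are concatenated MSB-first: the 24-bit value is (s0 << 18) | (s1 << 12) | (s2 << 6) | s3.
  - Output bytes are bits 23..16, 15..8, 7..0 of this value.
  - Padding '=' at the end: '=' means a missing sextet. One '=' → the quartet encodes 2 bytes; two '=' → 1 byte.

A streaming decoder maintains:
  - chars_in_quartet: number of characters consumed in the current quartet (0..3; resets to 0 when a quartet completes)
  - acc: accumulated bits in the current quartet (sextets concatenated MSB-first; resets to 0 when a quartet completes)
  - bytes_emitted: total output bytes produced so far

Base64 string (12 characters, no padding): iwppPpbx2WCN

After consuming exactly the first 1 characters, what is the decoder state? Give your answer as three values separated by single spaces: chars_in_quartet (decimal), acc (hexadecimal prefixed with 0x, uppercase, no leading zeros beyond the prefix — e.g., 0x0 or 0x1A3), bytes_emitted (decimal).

Answer: 1 0x22 0

Derivation:
After char 0 ('i'=34): chars_in_quartet=1 acc=0x22 bytes_emitted=0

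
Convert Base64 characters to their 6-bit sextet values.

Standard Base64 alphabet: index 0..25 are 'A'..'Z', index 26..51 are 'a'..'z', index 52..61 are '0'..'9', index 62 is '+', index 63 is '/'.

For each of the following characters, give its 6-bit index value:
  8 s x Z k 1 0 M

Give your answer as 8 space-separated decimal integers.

Answer: 60 44 49 25 36 53 52 12

Derivation:
'8': 0..9 range, 52 + ord('8') − ord('0') = 60
's': a..z range, 26 + ord('s') − ord('a') = 44
'x': a..z range, 26 + ord('x') − ord('a') = 49
'Z': A..Z range, ord('Z') − ord('A') = 25
'k': a..z range, 26 + ord('k') − ord('a') = 36
'1': 0..9 range, 52 + ord('1') − ord('0') = 53
'0': 0..9 range, 52 + ord('0') − ord('0') = 52
'M': A..Z range, ord('M') − ord('A') = 12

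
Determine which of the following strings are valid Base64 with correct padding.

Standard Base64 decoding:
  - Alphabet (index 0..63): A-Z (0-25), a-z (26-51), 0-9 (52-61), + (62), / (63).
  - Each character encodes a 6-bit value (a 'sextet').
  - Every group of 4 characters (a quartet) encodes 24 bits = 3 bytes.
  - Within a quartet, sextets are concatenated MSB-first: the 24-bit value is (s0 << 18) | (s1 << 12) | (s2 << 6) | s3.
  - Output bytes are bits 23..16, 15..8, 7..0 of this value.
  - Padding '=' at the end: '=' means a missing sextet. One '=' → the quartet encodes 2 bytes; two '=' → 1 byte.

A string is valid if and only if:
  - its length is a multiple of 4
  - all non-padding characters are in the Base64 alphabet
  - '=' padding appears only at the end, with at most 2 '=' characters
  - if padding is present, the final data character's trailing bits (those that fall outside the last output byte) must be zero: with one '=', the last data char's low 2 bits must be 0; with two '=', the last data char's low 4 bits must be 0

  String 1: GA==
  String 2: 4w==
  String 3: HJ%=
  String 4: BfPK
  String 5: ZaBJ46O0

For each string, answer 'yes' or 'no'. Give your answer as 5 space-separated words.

String 1: 'GA==' → valid
String 2: '4w==' → valid
String 3: 'HJ%=' → invalid (bad char(s): ['%'])
String 4: 'BfPK' → valid
String 5: 'ZaBJ46O0' → valid

Answer: yes yes no yes yes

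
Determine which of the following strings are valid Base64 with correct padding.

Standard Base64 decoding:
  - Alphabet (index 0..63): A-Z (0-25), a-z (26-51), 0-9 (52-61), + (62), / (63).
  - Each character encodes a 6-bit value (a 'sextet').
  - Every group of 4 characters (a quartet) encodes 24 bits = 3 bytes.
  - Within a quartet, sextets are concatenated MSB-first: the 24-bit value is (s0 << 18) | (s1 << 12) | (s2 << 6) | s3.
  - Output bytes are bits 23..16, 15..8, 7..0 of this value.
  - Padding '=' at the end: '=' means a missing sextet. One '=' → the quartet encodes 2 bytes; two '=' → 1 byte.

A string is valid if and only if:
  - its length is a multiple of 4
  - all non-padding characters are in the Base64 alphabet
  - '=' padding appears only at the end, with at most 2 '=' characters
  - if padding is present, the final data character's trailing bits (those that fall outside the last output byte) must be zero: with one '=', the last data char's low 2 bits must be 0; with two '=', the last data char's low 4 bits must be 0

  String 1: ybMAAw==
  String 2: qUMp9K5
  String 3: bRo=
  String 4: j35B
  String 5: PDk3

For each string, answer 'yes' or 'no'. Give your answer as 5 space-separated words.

Answer: yes no yes yes yes

Derivation:
String 1: 'ybMAAw==' → valid
String 2: 'qUMp9K5' → invalid (len=7 not mult of 4)
String 3: 'bRo=' → valid
String 4: 'j35B' → valid
String 5: 'PDk3' → valid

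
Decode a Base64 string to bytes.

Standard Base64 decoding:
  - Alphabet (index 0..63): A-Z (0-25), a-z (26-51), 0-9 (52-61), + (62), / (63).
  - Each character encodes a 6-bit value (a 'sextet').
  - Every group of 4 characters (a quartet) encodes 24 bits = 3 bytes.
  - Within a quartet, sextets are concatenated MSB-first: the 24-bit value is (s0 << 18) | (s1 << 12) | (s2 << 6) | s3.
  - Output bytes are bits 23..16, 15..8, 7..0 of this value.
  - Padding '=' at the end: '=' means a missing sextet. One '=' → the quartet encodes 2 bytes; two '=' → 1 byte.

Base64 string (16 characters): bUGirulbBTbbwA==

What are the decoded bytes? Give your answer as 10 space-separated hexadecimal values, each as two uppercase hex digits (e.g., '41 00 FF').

After char 0 ('b'=27): chars_in_quartet=1 acc=0x1B bytes_emitted=0
After char 1 ('U'=20): chars_in_quartet=2 acc=0x6D4 bytes_emitted=0
After char 2 ('G'=6): chars_in_quartet=3 acc=0x1B506 bytes_emitted=0
After char 3 ('i'=34): chars_in_quartet=4 acc=0x6D41A2 -> emit 6D 41 A2, reset; bytes_emitted=3
After char 4 ('r'=43): chars_in_quartet=1 acc=0x2B bytes_emitted=3
After char 5 ('u'=46): chars_in_quartet=2 acc=0xAEE bytes_emitted=3
After char 6 ('l'=37): chars_in_quartet=3 acc=0x2BBA5 bytes_emitted=3
After char 7 ('b'=27): chars_in_quartet=4 acc=0xAEE95B -> emit AE E9 5B, reset; bytes_emitted=6
After char 8 ('B'=1): chars_in_quartet=1 acc=0x1 bytes_emitted=6
After char 9 ('T'=19): chars_in_quartet=2 acc=0x53 bytes_emitted=6
After char 10 ('b'=27): chars_in_quartet=3 acc=0x14DB bytes_emitted=6
After char 11 ('b'=27): chars_in_quartet=4 acc=0x536DB -> emit 05 36 DB, reset; bytes_emitted=9
After char 12 ('w'=48): chars_in_quartet=1 acc=0x30 bytes_emitted=9
After char 13 ('A'=0): chars_in_quartet=2 acc=0xC00 bytes_emitted=9
Padding '==': partial quartet acc=0xC00 -> emit C0; bytes_emitted=10

Answer: 6D 41 A2 AE E9 5B 05 36 DB C0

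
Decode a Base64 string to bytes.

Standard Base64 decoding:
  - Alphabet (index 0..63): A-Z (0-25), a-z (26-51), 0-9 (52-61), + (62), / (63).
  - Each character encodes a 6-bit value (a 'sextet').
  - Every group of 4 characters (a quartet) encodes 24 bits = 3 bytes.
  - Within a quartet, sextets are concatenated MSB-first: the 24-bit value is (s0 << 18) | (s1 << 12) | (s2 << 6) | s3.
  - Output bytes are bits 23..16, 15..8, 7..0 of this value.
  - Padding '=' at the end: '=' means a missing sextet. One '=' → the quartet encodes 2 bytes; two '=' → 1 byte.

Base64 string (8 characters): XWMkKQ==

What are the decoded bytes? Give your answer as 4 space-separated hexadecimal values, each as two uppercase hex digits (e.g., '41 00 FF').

After char 0 ('X'=23): chars_in_quartet=1 acc=0x17 bytes_emitted=0
After char 1 ('W'=22): chars_in_quartet=2 acc=0x5D6 bytes_emitted=0
After char 2 ('M'=12): chars_in_quartet=3 acc=0x1758C bytes_emitted=0
After char 3 ('k'=36): chars_in_quartet=4 acc=0x5D6324 -> emit 5D 63 24, reset; bytes_emitted=3
After char 4 ('K'=10): chars_in_quartet=1 acc=0xA bytes_emitted=3
After char 5 ('Q'=16): chars_in_quartet=2 acc=0x290 bytes_emitted=3
Padding '==': partial quartet acc=0x290 -> emit 29; bytes_emitted=4

Answer: 5D 63 24 29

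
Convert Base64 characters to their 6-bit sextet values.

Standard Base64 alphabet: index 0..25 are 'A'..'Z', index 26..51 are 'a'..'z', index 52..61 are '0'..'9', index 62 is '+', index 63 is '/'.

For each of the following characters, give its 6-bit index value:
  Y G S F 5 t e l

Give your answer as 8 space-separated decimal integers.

'Y': A..Z range, ord('Y') − ord('A') = 24
'G': A..Z range, ord('G') − ord('A') = 6
'S': A..Z range, ord('S') − ord('A') = 18
'F': A..Z range, ord('F') − ord('A') = 5
'5': 0..9 range, 52 + ord('5') − ord('0') = 57
't': a..z range, 26 + ord('t') − ord('a') = 45
'e': a..z range, 26 + ord('e') − ord('a') = 30
'l': a..z range, 26 + ord('l') − ord('a') = 37

Answer: 24 6 18 5 57 45 30 37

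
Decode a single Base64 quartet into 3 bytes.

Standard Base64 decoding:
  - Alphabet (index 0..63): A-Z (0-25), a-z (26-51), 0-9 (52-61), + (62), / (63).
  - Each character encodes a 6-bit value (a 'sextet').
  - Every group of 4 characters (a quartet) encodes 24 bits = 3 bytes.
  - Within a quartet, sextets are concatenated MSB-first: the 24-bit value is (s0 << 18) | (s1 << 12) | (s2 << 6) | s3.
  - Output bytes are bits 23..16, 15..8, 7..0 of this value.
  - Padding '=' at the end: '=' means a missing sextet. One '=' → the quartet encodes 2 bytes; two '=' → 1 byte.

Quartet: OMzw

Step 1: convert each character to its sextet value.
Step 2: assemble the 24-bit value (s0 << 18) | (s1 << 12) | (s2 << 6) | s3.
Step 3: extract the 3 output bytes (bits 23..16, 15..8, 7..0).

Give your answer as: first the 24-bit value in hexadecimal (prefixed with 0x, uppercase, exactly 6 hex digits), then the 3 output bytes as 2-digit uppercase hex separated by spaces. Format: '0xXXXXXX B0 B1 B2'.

Answer: 0x38CCF0 38 CC F0

Derivation:
Sextets: O=14, M=12, z=51, w=48
24-bit: (14<<18) | (12<<12) | (51<<6) | 48
      = 0x380000 | 0x00C000 | 0x000CC0 | 0x000030
      = 0x38CCF0
Bytes: (v>>16)&0xFF=38, (v>>8)&0xFF=CC, v&0xFF=F0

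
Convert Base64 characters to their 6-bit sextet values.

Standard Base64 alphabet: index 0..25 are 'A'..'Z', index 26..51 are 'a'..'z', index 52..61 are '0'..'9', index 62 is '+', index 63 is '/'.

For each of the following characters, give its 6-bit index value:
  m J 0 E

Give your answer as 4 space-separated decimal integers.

'm': a..z range, 26 + ord('m') − ord('a') = 38
'J': A..Z range, ord('J') − ord('A') = 9
'0': 0..9 range, 52 + ord('0') − ord('0') = 52
'E': A..Z range, ord('E') − ord('A') = 4

Answer: 38 9 52 4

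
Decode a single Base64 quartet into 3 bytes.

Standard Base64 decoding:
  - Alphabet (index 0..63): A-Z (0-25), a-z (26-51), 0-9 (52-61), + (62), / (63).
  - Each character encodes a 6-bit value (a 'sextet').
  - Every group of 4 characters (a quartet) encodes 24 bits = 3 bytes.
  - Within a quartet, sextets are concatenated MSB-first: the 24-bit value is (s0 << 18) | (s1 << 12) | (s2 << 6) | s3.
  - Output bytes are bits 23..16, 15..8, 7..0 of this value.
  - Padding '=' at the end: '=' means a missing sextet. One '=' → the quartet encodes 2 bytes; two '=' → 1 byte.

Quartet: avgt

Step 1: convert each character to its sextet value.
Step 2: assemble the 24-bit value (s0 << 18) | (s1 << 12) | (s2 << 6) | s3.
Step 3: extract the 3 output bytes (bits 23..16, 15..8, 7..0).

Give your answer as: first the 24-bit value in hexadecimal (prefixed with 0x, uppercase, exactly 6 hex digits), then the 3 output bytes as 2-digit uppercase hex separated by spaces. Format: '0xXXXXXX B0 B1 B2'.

Sextets: a=26, v=47, g=32, t=45
24-bit: (26<<18) | (47<<12) | (32<<6) | 45
      = 0x680000 | 0x02F000 | 0x000800 | 0x00002D
      = 0x6AF82D
Bytes: (v>>16)&0xFF=6A, (v>>8)&0xFF=F8, v&0xFF=2D

Answer: 0x6AF82D 6A F8 2D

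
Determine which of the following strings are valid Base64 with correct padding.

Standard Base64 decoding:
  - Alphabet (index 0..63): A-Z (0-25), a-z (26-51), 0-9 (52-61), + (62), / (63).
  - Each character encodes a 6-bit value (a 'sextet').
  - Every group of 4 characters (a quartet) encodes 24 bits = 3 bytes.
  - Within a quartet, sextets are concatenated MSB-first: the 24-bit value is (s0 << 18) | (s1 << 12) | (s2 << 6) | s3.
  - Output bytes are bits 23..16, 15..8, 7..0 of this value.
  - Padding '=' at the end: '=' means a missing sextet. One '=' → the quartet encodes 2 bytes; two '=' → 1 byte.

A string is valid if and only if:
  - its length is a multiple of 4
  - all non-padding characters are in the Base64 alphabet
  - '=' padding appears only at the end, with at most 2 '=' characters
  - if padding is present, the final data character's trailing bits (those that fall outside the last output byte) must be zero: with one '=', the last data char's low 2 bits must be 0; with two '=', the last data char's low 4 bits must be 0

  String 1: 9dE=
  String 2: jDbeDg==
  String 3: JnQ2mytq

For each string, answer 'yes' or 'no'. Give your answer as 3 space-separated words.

Answer: yes yes yes

Derivation:
String 1: '9dE=' → valid
String 2: 'jDbeDg==' → valid
String 3: 'JnQ2mytq' → valid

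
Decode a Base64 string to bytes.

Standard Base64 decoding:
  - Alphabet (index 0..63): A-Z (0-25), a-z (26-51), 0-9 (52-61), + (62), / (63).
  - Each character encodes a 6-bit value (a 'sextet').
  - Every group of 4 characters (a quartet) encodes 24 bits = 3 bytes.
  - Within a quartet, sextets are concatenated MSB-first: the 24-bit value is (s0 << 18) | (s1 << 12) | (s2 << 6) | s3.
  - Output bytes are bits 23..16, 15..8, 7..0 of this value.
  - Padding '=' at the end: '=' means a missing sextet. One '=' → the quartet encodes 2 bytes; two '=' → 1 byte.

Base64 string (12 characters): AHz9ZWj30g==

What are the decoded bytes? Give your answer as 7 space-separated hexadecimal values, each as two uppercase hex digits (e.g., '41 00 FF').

After char 0 ('A'=0): chars_in_quartet=1 acc=0x0 bytes_emitted=0
After char 1 ('H'=7): chars_in_quartet=2 acc=0x7 bytes_emitted=0
After char 2 ('z'=51): chars_in_quartet=3 acc=0x1F3 bytes_emitted=0
After char 3 ('9'=61): chars_in_quartet=4 acc=0x7CFD -> emit 00 7C FD, reset; bytes_emitted=3
After char 4 ('Z'=25): chars_in_quartet=1 acc=0x19 bytes_emitted=3
After char 5 ('W'=22): chars_in_quartet=2 acc=0x656 bytes_emitted=3
After char 6 ('j'=35): chars_in_quartet=3 acc=0x195A3 bytes_emitted=3
After char 7 ('3'=55): chars_in_quartet=4 acc=0x6568F7 -> emit 65 68 F7, reset; bytes_emitted=6
After char 8 ('0'=52): chars_in_quartet=1 acc=0x34 bytes_emitted=6
After char 9 ('g'=32): chars_in_quartet=2 acc=0xD20 bytes_emitted=6
Padding '==': partial quartet acc=0xD20 -> emit D2; bytes_emitted=7

Answer: 00 7C FD 65 68 F7 D2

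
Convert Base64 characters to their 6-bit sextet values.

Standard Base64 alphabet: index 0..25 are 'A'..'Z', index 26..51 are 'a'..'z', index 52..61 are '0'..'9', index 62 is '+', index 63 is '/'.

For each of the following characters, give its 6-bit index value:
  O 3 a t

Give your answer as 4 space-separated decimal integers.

Answer: 14 55 26 45

Derivation:
'O': A..Z range, ord('O') − ord('A') = 14
'3': 0..9 range, 52 + ord('3') − ord('0') = 55
'a': a..z range, 26 + ord('a') − ord('a') = 26
't': a..z range, 26 + ord('t') − ord('a') = 45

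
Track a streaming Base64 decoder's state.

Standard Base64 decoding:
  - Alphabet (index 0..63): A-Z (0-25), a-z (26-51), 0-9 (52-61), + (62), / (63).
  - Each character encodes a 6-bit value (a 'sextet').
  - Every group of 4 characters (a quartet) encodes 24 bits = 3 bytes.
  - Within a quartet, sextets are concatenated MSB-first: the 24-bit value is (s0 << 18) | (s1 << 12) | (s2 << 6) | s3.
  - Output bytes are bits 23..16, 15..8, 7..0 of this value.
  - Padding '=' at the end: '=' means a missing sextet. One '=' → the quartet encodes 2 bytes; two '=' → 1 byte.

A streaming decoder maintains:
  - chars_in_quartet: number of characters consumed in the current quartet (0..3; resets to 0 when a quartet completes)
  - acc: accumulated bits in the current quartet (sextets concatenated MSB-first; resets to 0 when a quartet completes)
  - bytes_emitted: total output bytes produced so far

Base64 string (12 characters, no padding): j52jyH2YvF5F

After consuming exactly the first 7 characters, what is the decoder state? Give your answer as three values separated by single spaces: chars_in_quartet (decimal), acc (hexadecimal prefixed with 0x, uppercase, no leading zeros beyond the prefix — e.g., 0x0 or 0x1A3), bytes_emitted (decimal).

Answer: 3 0x321F6 3

Derivation:
After char 0 ('j'=35): chars_in_quartet=1 acc=0x23 bytes_emitted=0
After char 1 ('5'=57): chars_in_quartet=2 acc=0x8F9 bytes_emitted=0
After char 2 ('2'=54): chars_in_quartet=3 acc=0x23E76 bytes_emitted=0
After char 3 ('j'=35): chars_in_quartet=4 acc=0x8F9DA3 -> emit 8F 9D A3, reset; bytes_emitted=3
After char 4 ('y'=50): chars_in_quartet=1 acc=0x32 bytes_emitted=3
After char 5 ('H'=7): chars_in_quartet=2 acc=0xC87 bytes_emitted=3
After char 6 ('2'=54): chars_in_quartet=3 acc=0x321F6 bytes_emitted=3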